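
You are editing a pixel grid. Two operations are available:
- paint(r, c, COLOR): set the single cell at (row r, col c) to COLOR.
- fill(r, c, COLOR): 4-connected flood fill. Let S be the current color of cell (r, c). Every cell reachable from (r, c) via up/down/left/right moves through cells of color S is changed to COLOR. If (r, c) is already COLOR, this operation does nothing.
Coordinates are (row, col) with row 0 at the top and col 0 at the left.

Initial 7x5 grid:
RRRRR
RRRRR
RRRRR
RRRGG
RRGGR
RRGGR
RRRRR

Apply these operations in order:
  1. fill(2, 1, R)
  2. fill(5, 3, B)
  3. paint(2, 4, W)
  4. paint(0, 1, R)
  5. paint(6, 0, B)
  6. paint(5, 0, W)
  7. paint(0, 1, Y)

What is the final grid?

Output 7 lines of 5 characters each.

Answer: RYRRR
RRRRR
RRRRW
RRRBB
RRBBR
WRBBR
BRRRR

Derivation:
After op 1 fill(2,1,R) [0 cells changed]:
RRRRR
RRRRR
RRRRR
RRRGG
RRGGR
RRGGR
RRRRR
After op 2 fill(5,3,B) [6 cells changed]:
RRRRR
RRRRR
RRRRR
RRRBB
RRBBR
RRBBR
RRRRR
After op 3 paint(2,4,W):
RRRRR
RRRRR
RRRRW
RRRBB
RRBBR
RRBBR
RRRRR
After op 4 paint(0,1,R):
RRRRR
RRRRR
RRRRW
RRRBB
RRBBR
RRBBR
RRRRR
After op 5 paint(6,0,B):
RRRRR
RRRRR
RRRRW
RRRBB
RRBBR
RRBBR
BRRRR
After op 6 paint(5,0,W):
RRRRR
RRRRR
RRRRW
RRRBB
RRBBR
WRBBR
BRRRR
After op 7 paint(0,1,Y):
RYRRR
RRRRR
RRRRW
RRRBB
RRBBR
WRBBR
BRRRR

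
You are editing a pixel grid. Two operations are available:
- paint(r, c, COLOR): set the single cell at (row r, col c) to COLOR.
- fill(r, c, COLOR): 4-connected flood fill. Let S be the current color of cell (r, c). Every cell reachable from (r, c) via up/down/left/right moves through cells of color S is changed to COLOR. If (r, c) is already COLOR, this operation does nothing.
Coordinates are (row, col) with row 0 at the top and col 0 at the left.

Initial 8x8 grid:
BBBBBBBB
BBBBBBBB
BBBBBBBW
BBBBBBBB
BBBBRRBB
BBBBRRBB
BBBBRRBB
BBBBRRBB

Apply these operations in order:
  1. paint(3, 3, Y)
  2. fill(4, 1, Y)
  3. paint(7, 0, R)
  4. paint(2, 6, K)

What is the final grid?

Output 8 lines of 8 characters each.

After op 1 paint(3,3,Y):
BBBBBBBB
BBBBBBBB
BBBBBBBW
BBBYBBBB
BBBBRRBB
BBBBRRBB
BBBBRRBB
BBBBRRBB
After op 2 fill(4,1,Y) [54 cells changed]:
YYYYYYYY
YYYYYYYY
YYYYYYYW
YYYYYYYY
YYYYRRYY
YYYYRRYY
YYYYRRYY
YYYYRRYY
After op 3 paint(7,0,R):
YYYYYYYY
YYYYYYYY
YYYYYYYW
YYYYYYYY
YYYYRRYY
YYYYRRYY
YYYYRRYY
RYYYRRYY
After op 4 paint(2,6,K):
YYYYYYYY
YYYYYYYY
YYYYYYKW
YYYYYYYY
YYYYRRYY
YYYYRRYY
YYYYRRYY
RYYYRRYY

Answer: YYYYYYYY
YYYYYYYY
YYYYYYKW
YYYYYYYY
YYYYRRYY
YYYYRRYY
YYYYRRYY
RYYYRRYY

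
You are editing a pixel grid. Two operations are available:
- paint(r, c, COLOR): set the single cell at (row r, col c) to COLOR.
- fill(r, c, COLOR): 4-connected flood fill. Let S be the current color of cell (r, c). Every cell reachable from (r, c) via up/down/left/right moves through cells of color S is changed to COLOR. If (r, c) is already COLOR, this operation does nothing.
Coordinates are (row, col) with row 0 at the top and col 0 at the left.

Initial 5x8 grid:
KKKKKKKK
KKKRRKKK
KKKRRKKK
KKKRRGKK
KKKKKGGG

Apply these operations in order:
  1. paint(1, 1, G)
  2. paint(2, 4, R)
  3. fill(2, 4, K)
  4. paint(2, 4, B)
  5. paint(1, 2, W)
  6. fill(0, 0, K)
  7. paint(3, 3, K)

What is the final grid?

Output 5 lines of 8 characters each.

After op 1 paint(1,1,G):
KKKKKKKK
KGKRRKKK
KKKRRKKK
KKKRRGKK
KKKKKGGG
After op 2 paint(2,4,R):
KKKKKKKK
KGKRRKKK
KKKRRKKK
KKKRRGKK
KKKKKGGG
After op 3 fill(2,4,K) [6 cells changed]:
KKKKKKKK
KGKKKKKK
KKKKKKKK
KKKKKGKK
KKKKKGGG
After op 4 paint(2,4,B):
KKKKKKKK
KGKKKKKK
KKKKBKKK
KKKKKGKK
KKKKKGGG
After op 5 paint(1,2,W):
KKKKKKKK
KGWKKKKK
KKKKBKKK
KKKKKGKK
KKKKKGGG
After op 6 fill(0,0,K) [0 cells changed]:
KKKKKKKK
KGWKKKKK
KKKKBKKK
KKKKKGKK
KKKKKGGG
After op 7 paint(3,3,K):
KKKKKKKK
KGWKKKKK
KKKKBKKK
KKKKKGKK
KKKKKGGG

Answer: KKKKKKKK
KGWKKKKK
KKKKBKKK
KKKKKGKK
KKKKKGGG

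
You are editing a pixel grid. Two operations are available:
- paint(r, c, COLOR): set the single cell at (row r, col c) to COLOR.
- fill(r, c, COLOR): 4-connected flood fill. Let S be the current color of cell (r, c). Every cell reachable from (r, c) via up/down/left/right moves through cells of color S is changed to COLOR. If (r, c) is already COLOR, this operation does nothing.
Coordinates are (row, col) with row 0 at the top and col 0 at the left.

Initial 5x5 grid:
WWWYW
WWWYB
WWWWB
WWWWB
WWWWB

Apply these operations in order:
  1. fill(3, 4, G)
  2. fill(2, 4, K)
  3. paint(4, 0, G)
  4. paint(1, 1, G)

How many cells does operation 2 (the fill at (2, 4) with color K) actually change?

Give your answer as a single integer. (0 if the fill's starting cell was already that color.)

After op 1 fill(3,4,G) [4 cells changed]:
WWWYW
WWWYG
WWWWG
WWWWG
WWWWG
After op 2 fill(2,4,K) [4 cells changed]:
WWWYW
WWWYK
WWWWK
WWWWK
WWWWK

Answer: 4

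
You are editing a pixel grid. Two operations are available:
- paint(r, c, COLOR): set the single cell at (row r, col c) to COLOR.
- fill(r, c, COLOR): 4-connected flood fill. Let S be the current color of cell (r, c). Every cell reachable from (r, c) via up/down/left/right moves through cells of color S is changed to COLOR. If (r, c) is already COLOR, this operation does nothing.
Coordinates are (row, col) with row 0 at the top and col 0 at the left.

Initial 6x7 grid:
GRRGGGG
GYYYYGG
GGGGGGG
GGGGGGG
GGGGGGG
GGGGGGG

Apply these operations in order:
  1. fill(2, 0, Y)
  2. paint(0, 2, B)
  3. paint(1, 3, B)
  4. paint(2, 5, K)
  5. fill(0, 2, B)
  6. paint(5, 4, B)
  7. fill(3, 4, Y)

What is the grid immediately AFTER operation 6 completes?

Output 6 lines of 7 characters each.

Answer: YRBYYYY
YYYBYYY
YYYYYKY
YYYYYYY
YYYYYYY
YYYYBYY

Derivation:
After op 1 fill(2,0,Y) [36 cells changed]:
YRRYYYY
YYYYYYY
YYYYYYY
YYYYYYY
YYYYYYY
YYYYYYY
After op 2 paint(0,2,B):
YRBYYYY
YYYYYYY
YYYYYYY
YYYYYYY
YYYYYYY
YYYYYYY
After op 3 paint(1,3,B):
YRBYYYY
YYYBYYY
YYYYYYY
YYYYYYY
YYYYYYY
YYYYYYY
After op 4 paint(2,5,K):
YRBYYYY
YYYBYYY
YYYYYKY
YYYYYYY
YYYYYYY
YYYYYYY
After op 5 fill(0,2,B) [0 cells changed]:
YRBYYYY
YYYBYYY
YYYYYKY
YYYYYYY
YYYYYYY
YYYYYYY
After op 6 paint(5,4,B):
YRBYYYY
YYYBYYY
YYYYYKY
YYYYYYY
YYYYYYY
YYYYBYY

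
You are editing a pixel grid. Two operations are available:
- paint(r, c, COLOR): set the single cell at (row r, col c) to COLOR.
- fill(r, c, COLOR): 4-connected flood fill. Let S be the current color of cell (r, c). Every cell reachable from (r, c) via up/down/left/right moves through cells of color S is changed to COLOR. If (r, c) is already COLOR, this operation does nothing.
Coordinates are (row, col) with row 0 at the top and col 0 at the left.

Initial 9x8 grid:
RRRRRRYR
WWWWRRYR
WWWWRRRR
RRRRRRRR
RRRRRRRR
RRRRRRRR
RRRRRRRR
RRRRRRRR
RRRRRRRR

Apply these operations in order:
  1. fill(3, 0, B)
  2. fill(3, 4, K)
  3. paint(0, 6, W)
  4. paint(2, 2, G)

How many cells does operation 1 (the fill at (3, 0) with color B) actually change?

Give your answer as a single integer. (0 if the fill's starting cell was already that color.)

After op 1 fill(3,0,B) [62 cells changed]:
BBBBBBYB
WWWWBBYB
WWWWBBBB
BBBBBBBB
BBBBBBBB
BBBBBBBB
BBBBBBBB
BBBBBBBB
BBBBBBBB

Answer: 62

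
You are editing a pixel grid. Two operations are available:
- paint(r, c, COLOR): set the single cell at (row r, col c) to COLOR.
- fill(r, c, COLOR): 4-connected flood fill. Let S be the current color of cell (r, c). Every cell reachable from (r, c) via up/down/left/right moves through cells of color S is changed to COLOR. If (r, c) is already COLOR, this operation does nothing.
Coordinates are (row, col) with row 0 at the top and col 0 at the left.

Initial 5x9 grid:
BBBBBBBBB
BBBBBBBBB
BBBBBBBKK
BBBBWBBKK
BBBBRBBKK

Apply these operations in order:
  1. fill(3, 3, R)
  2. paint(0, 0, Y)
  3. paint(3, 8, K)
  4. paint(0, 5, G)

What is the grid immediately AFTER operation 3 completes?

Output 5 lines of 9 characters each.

After op 1 fill(3,3,R) [37 cells changed]:
RRRRRRRRR
RRRRRRRRR
RRRRRRRKK
RRRRWRRKK
RRRRRRRKK
After op 2 paint(0,0,Y):
YRRRRRRRR
RRRRRRRRR
RRRRRRRKK
RRRRWRRKK
RRRRRRRKK
After op 3 paint(3,8,K):
YRRRRRRRR
RRRRRRRRR
RRRRRRRKK
RRRRWRRKK
RRRRRRRKK

Answer: YRRRRRRRR
RRRRRRRRR
RRRRRRRKK
RRRRWRRKK
RRRRRRRKK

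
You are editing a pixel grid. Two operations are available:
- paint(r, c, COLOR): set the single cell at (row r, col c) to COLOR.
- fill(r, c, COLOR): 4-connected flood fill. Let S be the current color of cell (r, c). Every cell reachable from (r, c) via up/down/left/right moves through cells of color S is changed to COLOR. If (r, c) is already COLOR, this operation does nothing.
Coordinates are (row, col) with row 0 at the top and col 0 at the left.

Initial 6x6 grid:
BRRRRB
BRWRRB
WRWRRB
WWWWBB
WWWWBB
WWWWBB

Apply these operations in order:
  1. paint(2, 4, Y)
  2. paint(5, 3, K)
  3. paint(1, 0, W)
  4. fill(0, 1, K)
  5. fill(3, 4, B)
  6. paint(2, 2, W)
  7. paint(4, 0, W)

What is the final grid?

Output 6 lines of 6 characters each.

Answer: BKKKKB
WKWKKB
WKWKYB
WWWWBB
WWWWBB
WWWKBB

Derivation:
After op 1 paint(2,4,Y):
BRRRRB
BRWRRB
WRWRYB
WWWWBB
WWWWBB
WWWWBB
After op 2 paint(5,3,K):
BRRRRB
BRWRRB
WRWRYB
WWWWBB
WWWWBB
WWWKBB
After op 3 paint(1,0,W):
BRRRRB
WRWRRB
WRWRYB
WWWWBB
WWWWBB
WWWKBB
After op 4 fill(0,1,K) [9 cells changed]:
BKKKKB
WKWKKB
WKWKYB
WWWWBB
WWWWBB
WWWKBB
After op 5 fill(3,4,B) [0 cells changed]:
BKKKKB
WKWKKB
WKWKYB
WWWWBB
WWWWBB
WWWKBB
After op 6 paint(2,2,W):
BKKKKB
WKWKKB
WKWKYB
WWWWBB
WWWWBB
WWWKBB
After op 7 paint(4,0,W):
BKKKKB
WKWKKB
WKWKYB
WWWWBB
WWWWBB
WWWKBB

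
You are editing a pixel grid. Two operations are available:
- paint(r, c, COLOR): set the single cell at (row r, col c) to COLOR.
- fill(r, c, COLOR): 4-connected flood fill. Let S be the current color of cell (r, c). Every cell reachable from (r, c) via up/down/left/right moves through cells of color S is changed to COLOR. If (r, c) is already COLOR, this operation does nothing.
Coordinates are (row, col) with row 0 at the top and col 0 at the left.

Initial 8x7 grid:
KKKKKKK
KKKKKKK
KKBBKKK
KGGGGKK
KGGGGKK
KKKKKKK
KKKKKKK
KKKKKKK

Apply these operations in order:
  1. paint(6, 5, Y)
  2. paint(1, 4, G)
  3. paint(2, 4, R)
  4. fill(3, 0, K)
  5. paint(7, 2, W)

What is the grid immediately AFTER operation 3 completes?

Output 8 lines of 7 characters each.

Answer: KKKKKKK
KKKKGKK
KKBBRKK
KGGGGKK
KGGGGKK
KKKKKKK
KKKKKYK
KKKKKKK

Derivation:
After op 1 paint(6,5,Y):
KKKKKKK
KKKKKKK
KKBBKKK
KGGGGKK
KGGGGKK
KKKKKKK
KKKKKYK
KKKKKKK
After op 2 paint(1,4,G):
KKKKKKK
KKKKGKK
KKBBKKK
KGGGGKK
KGGGGKK
KKKKKKK
KKKKKYK
KKKKKKK
After op 3 paint(2,4,R):
KKKKKKK
KKKKGKK
KKBBRKK
KGGGGKK
KGGGGKK
KKKKKKK
KKKKKYK
KKKKKKK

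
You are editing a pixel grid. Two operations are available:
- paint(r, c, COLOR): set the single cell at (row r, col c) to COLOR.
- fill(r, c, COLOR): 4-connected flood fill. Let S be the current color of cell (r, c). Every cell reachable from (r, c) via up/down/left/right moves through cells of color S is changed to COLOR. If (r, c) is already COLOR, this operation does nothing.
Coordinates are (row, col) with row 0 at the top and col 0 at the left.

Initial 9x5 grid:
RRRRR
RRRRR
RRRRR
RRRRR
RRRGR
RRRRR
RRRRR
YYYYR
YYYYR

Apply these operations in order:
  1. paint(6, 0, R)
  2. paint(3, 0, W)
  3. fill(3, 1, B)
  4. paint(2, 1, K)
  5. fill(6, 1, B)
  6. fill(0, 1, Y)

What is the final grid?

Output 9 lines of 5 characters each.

Answer: YYYYY
YYYYY
YKYYY
WYYYY
YYYGY
YYYYY
YYYYY
YYYYY
YYYYY

Derivation:
After op 1 paint(6,0,R):
RRRRR
RRRRR
RRRRR
RRRRR
RRRGR
RRRRR
RRRRR
YYYYR
YYYYR
After op 2 paint(3,0,W):
RRRRR
RRRRR
RRRRR
WRRRR
RRRGR
RRRRR
RRRRR
YYYYR
YYYYR
After op 3 fill(3,1,B) [35 cells changed]:
BBBBB
BBBBB
BBBBB
WBBBB
BBBGB
BBBBB
BBBBB
YYYYB
YYYYB
After op 4 paint(2,1,K):
BBBBB
BBBBB
BKBBB
WBBBB
BBBGB
BBBBB
BBBBB
YYYYB
YYYYB
After op 5 fill(6,1,B) [0 cells changed]:
BBBBB
BBBBB
BKBBB
WBBBB
BBBGB
BBBBB
BBBBB
YYYYB
YYYYB
After op 6 fill(0,1,Y) [34 cells changed]:
YYYYY
YYYYY
YKYYY
WYYYY
YYYGY
YYYYY
YYYYY
YYYYY
YYYYY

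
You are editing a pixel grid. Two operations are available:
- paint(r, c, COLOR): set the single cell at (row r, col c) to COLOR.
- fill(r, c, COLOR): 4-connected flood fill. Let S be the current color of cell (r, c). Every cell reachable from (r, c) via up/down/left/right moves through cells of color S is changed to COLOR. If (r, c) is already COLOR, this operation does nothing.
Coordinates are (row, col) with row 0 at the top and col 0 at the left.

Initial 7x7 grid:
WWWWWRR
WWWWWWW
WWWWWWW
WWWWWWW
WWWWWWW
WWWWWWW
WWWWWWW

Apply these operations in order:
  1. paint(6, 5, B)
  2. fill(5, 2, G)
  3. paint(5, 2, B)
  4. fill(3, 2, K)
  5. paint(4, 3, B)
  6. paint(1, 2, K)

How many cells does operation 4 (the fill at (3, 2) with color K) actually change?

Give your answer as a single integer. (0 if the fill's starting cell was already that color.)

Answer: 45

Derivation:
After op 1 paint(6,5,B):
WWWWWRR
WWWWWWW
WWWWWWW
WWWWWWW
WWWWWWW
WWWWWWW
WWWWWBW
After op 2 fill(5,2,G) [46 cells changed]:
GGGGGRR
GGGGGGG
GGGGGGG
GGGGGGG
GGGGGGG
GGGGGGG
GGGGGBG
After op 3 paint(5,2,B):
GGGGGRR
GGGGGGG
GGGGGGG
GGGGGGG
GGGGGGG
GGBGGGG
GGGGGBG
After op 4 fill(3,2,K) [45 cells changed]:
KKKKKRR
KKKKKKK
KKKKKKK
KKKKKKK
KKKKKKK
KKBKKKK
KKKKKBK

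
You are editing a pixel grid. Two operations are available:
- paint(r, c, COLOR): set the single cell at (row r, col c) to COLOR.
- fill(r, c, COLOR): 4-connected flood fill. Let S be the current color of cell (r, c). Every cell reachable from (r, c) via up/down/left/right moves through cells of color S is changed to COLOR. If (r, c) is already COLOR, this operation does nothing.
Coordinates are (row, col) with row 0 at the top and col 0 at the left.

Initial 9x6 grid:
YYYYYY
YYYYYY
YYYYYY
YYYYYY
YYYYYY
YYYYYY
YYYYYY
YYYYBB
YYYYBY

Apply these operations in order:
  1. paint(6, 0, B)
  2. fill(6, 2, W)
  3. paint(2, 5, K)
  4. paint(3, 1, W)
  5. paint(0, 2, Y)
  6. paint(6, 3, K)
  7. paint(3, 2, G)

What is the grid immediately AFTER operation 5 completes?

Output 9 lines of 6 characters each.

After op 1 paint(6,0,B):
YYYYYY
YYYYYY
YYYYYY
YYYYYY
YYYYYY
YYYYYY
BYYYYY
YYYYBB
YYYYBY
After op 2 fill(6,2,W) [49 cells changed]:
WWWWWW
WWWWWW
WWWWWW
WWWWWW
WWWWWW
WWWWWW
BWWWWW
WWWWBB
WWWWBY
After op 3 paint(2,5,K):
WWWWWW
WWWWWW
WWWWWK
WWWWWW
WWWWWW
WWWWWW
BWWWWW
WWWWBB
WWWWBY
After op 4 paint(3,1,W):
WWWWWW
WWWWWW
WWWWWK
WWWWWW
WWWWWW
WWWWWW
BWWWWW
WWWWBB
WWWWBY
After op 5 paint(0,2,Y):
WWYWWW
WWWWWW
WWWWWK
WWWWWW
WWWWWW
WWWWWW
BWWWWW
WWWWBB
WWWWBY

Answer: WWYWWW
WWWWWW
WWWWWK
WWWWWW
WWWWWW
WWWWWW
BWWWWW
WWWWBB
WWWWBY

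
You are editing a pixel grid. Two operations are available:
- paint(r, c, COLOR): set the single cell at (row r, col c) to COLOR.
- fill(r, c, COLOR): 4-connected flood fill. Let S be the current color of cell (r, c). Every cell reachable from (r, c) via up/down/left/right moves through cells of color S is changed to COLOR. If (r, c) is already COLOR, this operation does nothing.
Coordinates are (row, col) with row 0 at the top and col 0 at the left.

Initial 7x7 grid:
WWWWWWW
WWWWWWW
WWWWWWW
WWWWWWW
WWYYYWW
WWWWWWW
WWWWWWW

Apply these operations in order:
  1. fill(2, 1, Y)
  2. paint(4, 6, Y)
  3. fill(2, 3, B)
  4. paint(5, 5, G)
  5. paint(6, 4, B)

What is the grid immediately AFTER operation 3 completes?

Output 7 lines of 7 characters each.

Answer: BBBBBBB
BBBBBBB
BBBBBBB
BBBBBBB
BBBBBBB
BBBBBBB
BBBBBBB

Derivation:
After op 1 fill(2,1,Y) [46 cells changed]:
YYYYYYY
YYYYYYY
YYYYYYY
YYYYYYY
YYYYYYY
YYYYYYY
YYYYYYY
After op 2 paint(4,6,Y):
YYYYYYY
YYYYYYY
YYYYYYY
YYYYYYY
YYYYYYY
YYYYYYY
YYYYYYY
After op 3 fill(2,3,B) [49 cells changed]:
BBBBBBB
BBBBBBB
BBBBBBB
BBBBBBB
BBBBBBB
BBBBBBB
BBBBBBB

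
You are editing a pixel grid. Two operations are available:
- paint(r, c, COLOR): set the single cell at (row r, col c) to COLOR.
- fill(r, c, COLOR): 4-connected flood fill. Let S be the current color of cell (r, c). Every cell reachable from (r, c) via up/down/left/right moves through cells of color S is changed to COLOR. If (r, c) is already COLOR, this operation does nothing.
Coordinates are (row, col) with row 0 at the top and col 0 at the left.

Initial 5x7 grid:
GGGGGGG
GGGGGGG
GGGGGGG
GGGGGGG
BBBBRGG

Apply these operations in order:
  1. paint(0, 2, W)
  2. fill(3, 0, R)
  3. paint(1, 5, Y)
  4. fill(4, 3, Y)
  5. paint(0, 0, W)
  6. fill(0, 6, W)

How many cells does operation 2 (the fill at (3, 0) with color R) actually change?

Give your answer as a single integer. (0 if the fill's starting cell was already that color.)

Answer: 29

Derivation:
After op 1 paint(0,2,W):
GGWGGGG
GGGGGGG
GGGGGGG
GGGGGGG
BBBBRGG
After op 2 fill(3,0,R) [29 cells changed]:
RRWRRRR
RRRRRRR
RRRRRRR
RRRRRRR
BBBBRRR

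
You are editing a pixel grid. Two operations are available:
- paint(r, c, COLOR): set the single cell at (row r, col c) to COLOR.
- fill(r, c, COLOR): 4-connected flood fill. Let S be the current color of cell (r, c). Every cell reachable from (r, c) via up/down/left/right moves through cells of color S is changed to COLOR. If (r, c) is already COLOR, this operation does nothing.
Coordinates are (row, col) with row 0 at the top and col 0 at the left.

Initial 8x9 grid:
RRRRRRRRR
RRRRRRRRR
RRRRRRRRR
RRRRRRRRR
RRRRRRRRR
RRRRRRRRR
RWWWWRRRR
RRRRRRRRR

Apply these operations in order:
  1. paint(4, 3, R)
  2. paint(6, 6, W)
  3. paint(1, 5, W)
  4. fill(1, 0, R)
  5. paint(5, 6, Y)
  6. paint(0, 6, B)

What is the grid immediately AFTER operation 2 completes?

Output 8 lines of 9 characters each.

Answer: RRRRRRRRR
RRRRRRRRR
RRRRRRRRR
RRRRRRRRR
RRRRRRRRR
RRRRRRRRR
RWWWWRWRR
RRRRRRRRR

Derivation:
After op 1 paint(4,3,R):
RRRRRRRRR
RRRRRRRRR
RRRRRRRRR
RRRRRRRRR
RRRRRRRRR
RRRRRRRRR
RWWWWRRRR
RRRRRRRRR
After op 2 paint(6,6,W):
RRRRRRRRR
RRRRRRRRR
RRRRRRRRR
RRRRRRRRR
RRRRRRRRR
RRRRRRRRR
RWWWWRWRR
RRRRRRRRR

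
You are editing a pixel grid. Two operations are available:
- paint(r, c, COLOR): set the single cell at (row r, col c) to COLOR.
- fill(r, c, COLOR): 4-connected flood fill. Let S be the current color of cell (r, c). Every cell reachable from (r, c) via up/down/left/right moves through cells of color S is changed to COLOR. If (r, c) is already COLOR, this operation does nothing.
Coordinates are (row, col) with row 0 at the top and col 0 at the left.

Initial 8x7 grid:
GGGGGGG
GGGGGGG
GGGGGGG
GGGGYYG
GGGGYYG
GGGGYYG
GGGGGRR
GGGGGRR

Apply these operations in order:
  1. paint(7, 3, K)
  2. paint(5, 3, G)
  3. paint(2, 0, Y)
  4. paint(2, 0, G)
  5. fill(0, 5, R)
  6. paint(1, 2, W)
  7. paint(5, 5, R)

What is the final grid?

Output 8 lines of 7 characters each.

Answer: RRRRRRR
RRWRRRR
RRRRRRR
RRRRYYR
RRRRYYR
RRRRYRR
RRRRRRR
RRRKRRR

Derivation:
After op 1 paint(7,3,K):
GGGGGGG
GGGGGGG
GGGGGGG
GGGGYYG
GGGGYYG
GGGGYYG
GGGGGRR
GGGKGRR
After op 2 paint(5,3,G):
GGGGGGG
GGGGGGG
GGGGGGG
GGGGYYG
GGGGYYG
GGGGYYG
GGGGGRR
GGGKGRR
After op 3 paint(2,0,Y):
GGGGGGG
GGGGGGG
YGGGGGG
GGGGYYG
GGGGYYG
GGGGYYG
GGGGGRR
GGGKGRR
After op 4 paint(2,0,G):
GGGGGGG
GGGGGGG
GGGGGGG
GGGGYYG
GGGGYYG
GGGGYYG
GGGGGRR
GGGKGRR
After op 5 fill(0,5,R) [45 cells changed]:
RRRRRRR
RRRRRRR
RRRRRRR
RRRRYYR
RRRRYYR
RRRRYYR
RRRRRRR
RRRKRRR
After op 6 paint(1,2,W):
RRRRRRR
RRWRRRR
RRRRRRR
RRRRYYR
RRRRYYR
RRRRYYR
RRRRRRR
RRRKRRR
After op 7 paint(5,5,R):
RRRRRRR
RRWRRRR
RRRRRRR
RRRRYYR
RRRRYYR
RRRRYRR
RRRRRRR
RRRKRRR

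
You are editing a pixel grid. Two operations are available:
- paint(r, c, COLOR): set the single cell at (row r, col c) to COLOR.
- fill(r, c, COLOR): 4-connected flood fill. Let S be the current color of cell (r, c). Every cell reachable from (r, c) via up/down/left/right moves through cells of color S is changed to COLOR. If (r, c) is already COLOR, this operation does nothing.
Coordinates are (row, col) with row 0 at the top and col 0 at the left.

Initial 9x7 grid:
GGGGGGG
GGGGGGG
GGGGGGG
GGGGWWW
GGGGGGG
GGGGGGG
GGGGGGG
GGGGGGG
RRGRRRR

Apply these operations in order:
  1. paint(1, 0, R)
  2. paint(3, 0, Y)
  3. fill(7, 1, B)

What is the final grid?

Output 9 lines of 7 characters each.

Answer: BBBBBBB
RBBBBBB
BBBBBBB
YBBBWWW
BBBBBBB
BBBBBBB
BBBBBBB
BBBBBBB
RRBRRRR

Derivation:
After op 1 paint(1,0,R):
GGGGGGG
RGGGGGG
GGGGGGG
GGGGWWW
GGGGGGG
GGGGGGG
GGGGGGG
GGGGGGG
RRGRRRR
After op 2 paint(3,0,Y):
GGGGGGG
RGGGGGG
GGGGGGG
YGGGWWW
GGGGGGG
GGGGGGG
GGGGGGG
GGGGGGG
RRGRRRR
After op 3 fill(7,1,B) [52 cells changed]:
BBBBBBB
RBBBBBB
BBBBBBB
YBBBWWW
BBBBBBB
BBBBBBB
BBBBBBB
BBBBBBB
RRBRRRR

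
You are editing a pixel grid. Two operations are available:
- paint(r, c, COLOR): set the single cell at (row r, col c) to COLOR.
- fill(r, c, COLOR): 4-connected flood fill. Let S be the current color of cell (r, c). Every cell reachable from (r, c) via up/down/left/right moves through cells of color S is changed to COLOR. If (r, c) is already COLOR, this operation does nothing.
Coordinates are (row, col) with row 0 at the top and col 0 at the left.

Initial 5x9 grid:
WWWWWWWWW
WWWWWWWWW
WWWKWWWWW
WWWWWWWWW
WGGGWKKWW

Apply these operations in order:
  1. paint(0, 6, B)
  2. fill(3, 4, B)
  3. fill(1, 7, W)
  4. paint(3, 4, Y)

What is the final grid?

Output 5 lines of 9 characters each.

After op 1 paint(0,6,B):
WWWWWWBWW
WWWWWWWWW
WWWKWWWWW
WWWWWWWWW
WGGGWKKWW
After op 2 fill(3,4,B) [38 cells changed]:
BBBBBBBBB
BBBBBBBBB
BBBKBBBBB
BBBBBBBBB
BGGGBKKBB
After op 3 fill(1,7,W) [39 cells changed]:
WWWWWWWWW
WWWWWWWWW
WWWKWWWWW
WWWWWWWWW
WGGGWKKWW
After op 4 paint(3,4,Y):
WWWWWWWWW
WWWWWWWWW
WWWKWWWWW
WWWWYWWWW
WGGGWKKWW

Answer: WWWWWWWWW
WWWWWWWWW
WWWKWWWWW
WWWWYWWWW
WGGGWKKWW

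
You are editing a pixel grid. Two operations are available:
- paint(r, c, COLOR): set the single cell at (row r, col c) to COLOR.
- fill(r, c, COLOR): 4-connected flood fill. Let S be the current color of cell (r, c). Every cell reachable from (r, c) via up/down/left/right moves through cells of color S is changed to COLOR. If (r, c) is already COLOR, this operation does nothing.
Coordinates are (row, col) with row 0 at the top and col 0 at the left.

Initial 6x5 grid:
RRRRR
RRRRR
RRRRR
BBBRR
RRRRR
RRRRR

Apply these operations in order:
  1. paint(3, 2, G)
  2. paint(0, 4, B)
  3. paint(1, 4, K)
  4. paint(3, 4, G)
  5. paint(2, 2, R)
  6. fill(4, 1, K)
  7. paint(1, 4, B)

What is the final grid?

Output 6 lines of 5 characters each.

Answer: KKKKB
KKKKB
KKKKK
BBGKG
KKKKK
KKKKK

Derivation:
After op 1 paint(3,2,G):
RRRRR
RRRRR
RRRRR
BBGRR
RRRRR
RRRRR
After op 2 paint(0,4,B):
RRRRB
RRRRR
RRRRR
BBGRR
RRRRR
RRRRR
After op 3 paint(1,4,K):
RRRRB
RRRRK
RRRRR
BBGRR
RRRRR
RRRRR
After op 4 paint(3,4,G):
RRRRB
RRRRK
RRRRR
BBGRG
RRRRR
RRRRR
After op 5 paint(2,2,R):
RRRRB
RRRRK
RRRRR
BBGRG
RRRRR
RRRRR
After op 6 fill(4,1,K) [24 cells changed]:
KKKKB
KKKKK
KKKKK
BBGKG
KKKKK
KKKKK
After op 7 paint(1,4,B):
KKKKB
KKKKB
KKKKK
BBGKG
KKKKK
KKKKK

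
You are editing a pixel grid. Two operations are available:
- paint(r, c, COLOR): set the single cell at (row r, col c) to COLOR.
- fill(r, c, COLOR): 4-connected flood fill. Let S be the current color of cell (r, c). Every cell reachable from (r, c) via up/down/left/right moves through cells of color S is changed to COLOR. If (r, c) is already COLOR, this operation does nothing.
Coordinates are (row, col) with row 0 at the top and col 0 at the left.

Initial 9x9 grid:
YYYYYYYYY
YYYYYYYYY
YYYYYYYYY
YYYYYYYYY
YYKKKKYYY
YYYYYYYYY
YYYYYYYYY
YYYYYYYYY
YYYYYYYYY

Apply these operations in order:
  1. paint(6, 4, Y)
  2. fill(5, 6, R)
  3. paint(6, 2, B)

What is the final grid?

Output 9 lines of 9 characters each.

Answer: RRRRRRRRR
RRRRRRRRR
RRRRRRRRR
RRRRRRRRR
RRKKKKRRR
RRRRRRRRR
RRBRRRRRR
RRRRRRRRR
RRRRRRRRR

Derivation:
After op 1 paint(6,4,Y):
YYYYYYYYY
YYYYYYYYY
YYYYYYYYY
YYYYYYYYY
YYKKKKYYY
YYYYYYYYY
YYYYYYYYY
YYYYYYYYY
YYYYYYYYY
After op 2 fill(5,6,R) [77 cells changed]:
RRRRRRRRR
RRRRRRRRR
RRRRRRRRR
RRRRRRRRR
RRKKKKRRR
RRRRRRRRR
RRRRRRRRR
RRRRRRRRR
RRRRRRRRR
After op 3 paint(6,2,B):
RRRRRRRRR
RRRRRRRRR
RRRRRRRRR
RRRRRRRRR
RRKKKKRRR
RRRRRRRRR
RRBRRRRRR
RRRRRRRRR
RRRRRRRRR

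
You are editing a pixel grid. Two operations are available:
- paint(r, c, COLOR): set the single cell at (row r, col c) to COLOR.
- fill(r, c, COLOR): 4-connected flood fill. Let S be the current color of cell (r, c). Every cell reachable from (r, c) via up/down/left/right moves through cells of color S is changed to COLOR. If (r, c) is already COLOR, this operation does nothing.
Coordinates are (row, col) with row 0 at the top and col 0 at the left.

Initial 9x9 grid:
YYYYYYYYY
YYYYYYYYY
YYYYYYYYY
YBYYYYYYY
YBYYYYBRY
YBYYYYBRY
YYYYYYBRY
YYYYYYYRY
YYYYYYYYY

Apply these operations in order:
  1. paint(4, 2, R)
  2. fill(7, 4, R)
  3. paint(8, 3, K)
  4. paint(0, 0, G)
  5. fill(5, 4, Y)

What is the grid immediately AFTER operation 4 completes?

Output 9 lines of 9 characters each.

After op 1 paint(4,2,R):
YYYYYYYYY
YYYYYYYYY
YYYYYYYYY
YBYYYYYYY
YBRYYYBRY
YBYYYYBRY
YYYYYYBRY
YYYYYYYRY
YYYYYYYYY
After op 2 fill(7,4,R) [70 cells changed]:
RRRRRRRRR
RRRRRRRRR
RRRRRRRRR
RBRRRRRRR
RBRRRRBRR
RBRRRRBRR
RRRRRRBRR
RRRRRRRRR
RRRRRRRRR
After op 3 paint(8,3,K):
RRRRRRRRR
RRRRRRRRR
RRRRRRRRR
RBRRRRRRR
RBRRRRBRR
RBRRRRBRR
RRRRRRBRR
RRRRRRRRR
RRRKRRRRR
After op 4 paint(0,0,G):
GRRRRRRRR
RRRRRRRRR
RRRRRRRRR
RBRRRRRRR
RBRRRRBRR
RBRRRRBRR
RRRRRRBRR
RRRRRRRRR
RRRKRRRRR

Answer: GRRRRRRRR
RRRRRRRRR
RRRRRRRRR
RBRRRRRRR
RBRRRRBRR
RBRRRRBRR
RRRRRRBRR
RRRRRRRRR
RRRKRRRRR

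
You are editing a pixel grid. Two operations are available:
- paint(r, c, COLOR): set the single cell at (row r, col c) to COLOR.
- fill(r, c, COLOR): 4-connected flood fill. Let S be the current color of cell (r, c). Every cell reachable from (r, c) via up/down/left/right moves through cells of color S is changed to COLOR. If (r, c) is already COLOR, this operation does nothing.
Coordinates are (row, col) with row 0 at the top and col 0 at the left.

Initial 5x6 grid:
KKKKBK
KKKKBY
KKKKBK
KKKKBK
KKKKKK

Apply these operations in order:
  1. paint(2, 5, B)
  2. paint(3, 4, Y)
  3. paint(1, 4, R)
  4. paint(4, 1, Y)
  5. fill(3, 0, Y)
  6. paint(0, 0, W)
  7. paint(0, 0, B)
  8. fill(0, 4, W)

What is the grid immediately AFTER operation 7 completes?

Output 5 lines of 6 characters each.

Answer: BYYYBK
YYYYRY
YYYYBB
YYYYYY
YYYYYY

Derivation:
After op 1 paint(2,5,B):
KKKKBK
KKKKBY
KKKKBB
KKKKBK
KKKKKK
After op 2 paint(3,4,Y):
KKKKBK
KKKKBY
KKKKBB
KKKKYK
KKKKKK
After op 3 paint(1,4,R):
KKKKBK
KKKKRY
KKKKBB
KKKKYK
KKKKKK
After op 4 paint(4,1,Y):
KKKKBK
KKKKRY
KKKKBB
KKKKYK
KYKKKK
After op 5 fill(3,0,Y) [22 cells changed]:
YYYYBK
YYYYRY
YYYYBB
YYYYYY
YYYYYY
After op 6 paint(0,0,W):
WYYYBK
YYYYRY
YYYYBB
YYYYYY
YYYYYY
After op 7 paint(0,0,B):
BYYYBK
YYYYRY
YYYYBB
YYYYYY
YYYYYY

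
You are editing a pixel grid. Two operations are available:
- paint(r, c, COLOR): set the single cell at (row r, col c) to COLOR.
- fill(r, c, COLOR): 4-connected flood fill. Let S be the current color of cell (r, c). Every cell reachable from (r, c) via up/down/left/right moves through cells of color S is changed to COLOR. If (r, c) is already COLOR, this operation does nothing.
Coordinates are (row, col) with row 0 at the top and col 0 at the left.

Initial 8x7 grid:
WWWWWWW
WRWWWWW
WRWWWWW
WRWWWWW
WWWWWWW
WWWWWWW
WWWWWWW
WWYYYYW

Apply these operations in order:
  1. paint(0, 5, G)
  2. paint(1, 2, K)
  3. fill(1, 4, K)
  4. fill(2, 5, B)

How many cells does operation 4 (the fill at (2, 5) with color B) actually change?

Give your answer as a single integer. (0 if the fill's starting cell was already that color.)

After op 1 paint(0,5,G):
WWWWWGW
WRWWWWW
WRWWWWW
WRWWWWW
WWWWWWW
WWWWWWW
WWWWWWW
WWYYYYW
After op 2 paint(1,2,K):
WWWWWGW
WRKWWWW
WRWWWWW
WRWWWWW
WWWWWWW
WWWWWWW
WWWWWWW
WWYYYYW
After op 3 fill(1,4,K) [47 cells changed]:
KKKKKGK
KRKKKKK
KRKKKKK
KRKKKKK
KKKKKKK
KKKKKKK
KKKKKKK
KKYYYYK
After op 4 fill(2,5,B) [48 cells changed]:
BBBBBGB
BRBBBBB
BRBBBBB
BRBBBBB
BBBBBBB
BBBBBBB
BBBBBBB
BBYYYYB

Answer: 48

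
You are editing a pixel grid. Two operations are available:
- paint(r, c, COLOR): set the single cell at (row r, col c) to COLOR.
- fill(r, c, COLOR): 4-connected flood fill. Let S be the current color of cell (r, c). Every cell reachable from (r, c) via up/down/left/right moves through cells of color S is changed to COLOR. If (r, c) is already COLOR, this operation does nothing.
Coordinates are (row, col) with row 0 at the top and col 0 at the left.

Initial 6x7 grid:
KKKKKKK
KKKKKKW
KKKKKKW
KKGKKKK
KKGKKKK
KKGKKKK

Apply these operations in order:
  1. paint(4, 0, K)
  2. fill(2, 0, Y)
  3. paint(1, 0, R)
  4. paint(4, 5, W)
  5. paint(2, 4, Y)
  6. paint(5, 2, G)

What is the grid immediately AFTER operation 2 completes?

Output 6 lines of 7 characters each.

Answer: YYYYYYY
YYYYYYW
YYYYYYW
YYGYYYY
YYGYYYY
YYGYYYY

Derivation:
After op 1 paint(4,0,K):
KKKKKKK
KKKKKKW
KKKKKKW
KKGKKKK
KKGKKKK
KKGKKKK
After op 2 fill(2,0,Y) [37 cells changed]:
YYYYYYY
YYYYYYW
YYYYYYW
YYGYYYY
YYGYYYY
YYGYYYY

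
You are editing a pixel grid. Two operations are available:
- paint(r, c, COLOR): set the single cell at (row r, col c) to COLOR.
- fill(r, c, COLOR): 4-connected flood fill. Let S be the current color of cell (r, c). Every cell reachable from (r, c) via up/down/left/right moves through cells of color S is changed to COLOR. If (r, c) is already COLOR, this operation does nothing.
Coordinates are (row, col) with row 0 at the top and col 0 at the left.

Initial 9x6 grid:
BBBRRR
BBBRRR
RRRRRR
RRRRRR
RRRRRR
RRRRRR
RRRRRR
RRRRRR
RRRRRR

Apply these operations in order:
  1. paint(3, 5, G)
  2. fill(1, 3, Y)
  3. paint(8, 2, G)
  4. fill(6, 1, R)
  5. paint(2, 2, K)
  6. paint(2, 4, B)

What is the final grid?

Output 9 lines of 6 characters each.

After op 1 paint(3,5,G):
BBBRRR
BBBRRR
RRRRRR
RRRRRG
RRRRRR
RRRRRR
RRRRRR
RRRRRR
RRRRRR
After op 2 fill(1,3,Y) [47 cells changed]:
BBBYYY
BBBYYY
YYYYYY
YYYYYG
YYYYYY
YYYYYY
YYYYYY
YYYYYY
YYYYYY
After op 3 paint(8,2,G):
BBBYYY
BBBYYY
YYYYYY
YYYYYG
YYYYYY
YYYYYY
YYYYYY
YYYYYY
YYGYYY
After op 4 fill(6,1,R) [46 cells changed]:
BBBRRR
BBBRRR
RRRRRR
RRRRRG
RRRRRR
RRRRRR
RRRRRR
RRRRRR
RRGRRR
After op 5 paint(2,2,K):
BBBRRR
BBBRRR
RRKRRR
RRRRRG
RRRRRR
RRRRRR
RRRRRR
RRRRRR
RRGRRR
After op 6 paint(2,4,B):
BBBRRR
BBBRRR
RRKRBR
RRRRRG
RRRRRR
RRRRRR
RRRRRR
RRRRRR
RRGRRR

Answer: BBBRRR
BBBRRR
RRKRBR
RRRRRG
RRRRRR
RRRRRR
RRRRRR
RRRRRR
RRGRRR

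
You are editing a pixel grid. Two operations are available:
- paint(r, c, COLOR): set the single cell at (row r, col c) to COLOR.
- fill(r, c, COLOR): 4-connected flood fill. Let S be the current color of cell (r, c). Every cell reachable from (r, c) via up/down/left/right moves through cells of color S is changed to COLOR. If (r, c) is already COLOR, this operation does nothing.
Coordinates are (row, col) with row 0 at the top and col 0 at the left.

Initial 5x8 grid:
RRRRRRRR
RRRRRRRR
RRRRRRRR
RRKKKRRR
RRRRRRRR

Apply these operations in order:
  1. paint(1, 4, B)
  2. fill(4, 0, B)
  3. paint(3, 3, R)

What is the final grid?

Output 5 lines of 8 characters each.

Answer: BBBBBBBB
BBBBBBBB
BBBBBBBB
BBKRKBBB
BBBBBBBB

Derivation:
After op 1 paint(1,4,B):
RRRRRRRR
RRRRBRRR
RRRRRRRR
RRKKKRRR
RRRRRRRR
After op 2 fill(4,0,B) [36 cells changed]:
BBBBBBBB
BBBBBBBB
BBBBBBBB
BBKKKBBB
BBBBBBBB
After op 3 paint(3,3,R):
BBBBBBBB
BBBBBBBB
BBBBBBBB
BBKRKBBB
BBBBBBBB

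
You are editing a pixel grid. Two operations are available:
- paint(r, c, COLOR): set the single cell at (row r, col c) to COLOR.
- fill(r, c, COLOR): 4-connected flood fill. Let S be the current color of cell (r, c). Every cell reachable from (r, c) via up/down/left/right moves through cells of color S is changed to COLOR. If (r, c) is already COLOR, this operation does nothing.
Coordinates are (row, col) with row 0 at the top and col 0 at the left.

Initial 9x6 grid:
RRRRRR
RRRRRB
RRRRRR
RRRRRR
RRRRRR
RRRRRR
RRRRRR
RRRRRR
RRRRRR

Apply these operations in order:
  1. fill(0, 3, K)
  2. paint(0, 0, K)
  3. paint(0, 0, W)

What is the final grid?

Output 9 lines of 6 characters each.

After op 1 fill(0,3,K) [53 cells changed]:
KKKKKK
KKKKKB
KKKKKK
KKKKKK
KKKKKK
KKKKKK
KKKKKK
KKKKKK
KKKKKK
After op 2 paint(0,0,K):
KKKKKK
KKKKKB
KKKKKK
KKKKKK
KKKKKK
KKKKKK
KKKKKK
KKKKKK
KKKKKK
After op 3 paint(0,0,W):
WKKKKK
KKKKKB
KKKKKK
KKKKKK
KKKKKK
KKKKKK
KKKKKK
KKKKKK
KKKKKK

Answer: WKKKKK
KKKKKB
KKKKKK
KKKKKK
KKKKKK
KKKKKK
KKKKKK
KKKKKK
KKKKKK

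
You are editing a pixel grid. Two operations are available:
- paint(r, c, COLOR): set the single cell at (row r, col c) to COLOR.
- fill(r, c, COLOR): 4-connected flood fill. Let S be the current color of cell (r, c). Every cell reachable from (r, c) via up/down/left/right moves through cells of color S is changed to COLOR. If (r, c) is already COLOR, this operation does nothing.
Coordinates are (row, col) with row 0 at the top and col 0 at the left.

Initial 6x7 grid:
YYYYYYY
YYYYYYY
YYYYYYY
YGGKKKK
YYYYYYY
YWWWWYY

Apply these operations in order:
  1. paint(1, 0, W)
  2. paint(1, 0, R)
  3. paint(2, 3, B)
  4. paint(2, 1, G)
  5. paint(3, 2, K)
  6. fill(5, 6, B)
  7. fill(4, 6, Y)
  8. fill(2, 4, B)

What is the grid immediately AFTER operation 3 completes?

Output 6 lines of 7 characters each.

After op 1 paint(1,0,W):
YYYYYYY
WYYYYYY
YYYYYYY
YGGKKKK
YYYYYYY
YWWWWYY
After op 2 paint(1,0,R):
YYYYYYY
RYYYYYY
YYYYYYY
YGGKKKK
YYYYYYY
YWWWWYY
After op 3 paint(2,3,B):
YYYYYYY
RYYYYYY
YYYBYYY
YGGKKKK
YYYYYYY
YWWWWYY

Answer: YYYYYYY
RYYYYYY
YYYBYYY
YGGKKKK
YYYYYYY
YWWWWYY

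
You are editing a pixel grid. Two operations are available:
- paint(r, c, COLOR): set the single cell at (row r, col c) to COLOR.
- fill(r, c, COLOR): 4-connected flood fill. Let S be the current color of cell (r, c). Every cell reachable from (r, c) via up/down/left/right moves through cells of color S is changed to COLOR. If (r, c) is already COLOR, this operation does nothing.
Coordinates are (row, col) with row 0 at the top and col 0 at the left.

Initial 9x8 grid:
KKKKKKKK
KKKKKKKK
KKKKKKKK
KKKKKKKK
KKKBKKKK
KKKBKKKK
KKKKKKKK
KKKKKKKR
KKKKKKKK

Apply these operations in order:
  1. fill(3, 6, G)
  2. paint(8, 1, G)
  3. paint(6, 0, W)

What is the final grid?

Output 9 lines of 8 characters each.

After op 1 fill(3,6,G) [69 cells changed]:
GGGGGGGG
GGGGGGGG
GGGGGGGG
GGGGGGGG
GGGBGGGG
GGGBGGGG
GGGGGGGG
GGGGGGGR
GGGGGGGG
After op 2 paint(8,1,G):
GGGGGGGG
GGGGGGGG
GGGGGGGG
GGGGGGGG
GGGBGGGG
GGGBGGGG
GGGGGGGG
GGGGGGGR
GGGGGGGG
After op 3 paint(6,0,W):
GGGGGGGG
GGGGGGGG
GGGGGGGG
GGGGGGGG
GGGBGGGG
GGGBGGGG
WGGGGGGG
GGGGGGGR
GGGGGGGG

Answer: GGGGGGGG
GGGGGGGG
GGGGGGGG
GGGGGGGG
GGGBGGGG
GGGBGGGG
WGGGGGGG
GGGGGGGR
GGGGGGGG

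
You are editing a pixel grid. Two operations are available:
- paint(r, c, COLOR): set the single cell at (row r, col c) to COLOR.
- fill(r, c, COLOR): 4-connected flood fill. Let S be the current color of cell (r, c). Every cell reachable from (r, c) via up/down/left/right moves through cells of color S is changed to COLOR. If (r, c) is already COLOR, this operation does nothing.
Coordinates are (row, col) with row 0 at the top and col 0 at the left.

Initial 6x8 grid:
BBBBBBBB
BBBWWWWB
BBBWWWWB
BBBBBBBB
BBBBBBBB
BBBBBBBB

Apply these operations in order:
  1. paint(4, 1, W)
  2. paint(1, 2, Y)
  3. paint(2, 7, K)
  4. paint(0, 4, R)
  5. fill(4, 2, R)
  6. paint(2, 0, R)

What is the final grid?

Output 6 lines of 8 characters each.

After op 1 paint(4,1,W):
BBBBBBBB
BBBWWWWB
BBBWWWWB
BBBBBBBB
BWBBBBBB
BBBBBBBB
After op 2 paint(1,2,Y):
BBBBBBBB
BBYWWWWB
BBBWWWWB
BBBBBBBB
BWBBBBBB
BBBBBBBB
After op 3 paint(2,7,K):
BBBBBBBB
BBYWWWWB
BBBWWWWK
BBBBBBBB
BWBBBBBB
BBBBBBBB
After op 4 paint(0,4,R):
BBBBRBBB
BBYWWWWB
BBBWWWWK
BBBBBBBB
BWBBBBBB
BBBBBBBB
After op 5 fill(4,2,R) [32 cells changed]:
RRRRRBBB
RRYWWWWB
RRRWWWWK
RRRRRRRR
RWRRRRRR
RRRRRRRR
After op 6 paint(2,0,R):
RRRRRBBB
RRYWWWWB
RRRWWWWK
RRRRRRRR
RWRRRRRR
RRRRRRRR

Answer: RRRRRBBB
RRYWWWWB
RRRWWWWK
RRRRRRRR
RWRRRRRR
RRRRRRRR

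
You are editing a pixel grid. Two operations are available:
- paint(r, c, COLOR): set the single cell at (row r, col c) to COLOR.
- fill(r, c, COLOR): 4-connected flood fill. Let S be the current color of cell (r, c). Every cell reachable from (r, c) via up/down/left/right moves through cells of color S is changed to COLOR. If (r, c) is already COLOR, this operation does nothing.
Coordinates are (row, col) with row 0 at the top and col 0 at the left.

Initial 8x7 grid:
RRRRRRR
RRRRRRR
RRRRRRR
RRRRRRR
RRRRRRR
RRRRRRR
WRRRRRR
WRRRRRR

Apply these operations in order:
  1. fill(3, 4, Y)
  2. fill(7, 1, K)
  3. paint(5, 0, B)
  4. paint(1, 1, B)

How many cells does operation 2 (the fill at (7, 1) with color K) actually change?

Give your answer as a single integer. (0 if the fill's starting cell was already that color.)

Answer: 54

Derivation:
After op 1 fill(3,4,Y) [54 cells changed]:
YYYYYYY
YYYYYYY
YYYYYYY
YYYYYYY
YYYYYYY
YYYYYYY
WYYYYYY
WYYYYYY
After op 2 fill(7,1,K) [54 cells changed]:
KKKKKKK
KKKKKKK
KKKKKKK
KKKKKKK
KKKKKKK
KKKKKKK
WKKKKKK
WKKKKKK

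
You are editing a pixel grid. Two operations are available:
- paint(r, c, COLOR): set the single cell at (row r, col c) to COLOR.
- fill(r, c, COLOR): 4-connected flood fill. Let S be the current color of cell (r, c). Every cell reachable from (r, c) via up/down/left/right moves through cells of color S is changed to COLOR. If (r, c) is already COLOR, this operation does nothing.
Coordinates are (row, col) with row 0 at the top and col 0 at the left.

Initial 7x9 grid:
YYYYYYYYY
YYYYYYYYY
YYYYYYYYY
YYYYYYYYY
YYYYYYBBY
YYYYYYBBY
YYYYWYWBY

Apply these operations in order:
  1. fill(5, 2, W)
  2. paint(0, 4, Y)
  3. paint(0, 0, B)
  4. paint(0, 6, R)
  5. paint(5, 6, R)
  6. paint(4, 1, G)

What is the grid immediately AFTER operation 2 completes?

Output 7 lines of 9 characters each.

Answer: WWWWYWWWW
WWWWWWWWW
WWWWWWWWW
WWWWWWWWW
WWWWWWBBW
WWWWWWBBW
WWWWWWWBW

Derivation:
After op 1 fill(5,2,W) [56 cells changed]:
WWWWWWWWW
WWWWWWWWW
WWWWWWWWW
WWWWWWWWW
WWWWWWBBW
WWWWWWBBW
WWWWWWWBW
After op 2 paint(0,4,Y):
WWWWYWWWW
WWWWWWWWW
WWWWWWWWW
WWWWWWWWW
WWWWWWBBW
WWWWWWBBW
WWWWWWWBW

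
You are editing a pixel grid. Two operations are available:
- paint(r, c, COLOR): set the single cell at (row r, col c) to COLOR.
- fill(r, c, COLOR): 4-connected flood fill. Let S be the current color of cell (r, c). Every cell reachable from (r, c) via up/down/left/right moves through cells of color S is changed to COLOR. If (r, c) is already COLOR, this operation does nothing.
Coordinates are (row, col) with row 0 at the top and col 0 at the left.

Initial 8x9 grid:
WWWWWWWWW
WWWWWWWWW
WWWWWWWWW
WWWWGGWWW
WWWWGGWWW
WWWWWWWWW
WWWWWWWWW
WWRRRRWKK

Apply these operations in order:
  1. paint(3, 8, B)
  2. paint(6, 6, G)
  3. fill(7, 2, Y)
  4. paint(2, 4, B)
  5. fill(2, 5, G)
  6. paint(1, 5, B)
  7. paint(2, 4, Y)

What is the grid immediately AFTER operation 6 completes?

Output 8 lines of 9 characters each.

Answer: GGGGGGGGG
GGGGGBGGG
GGGGBGGGG
GGGGGGGGB
GGGGGGGGG
GGGGGGGGG
GGGGGGGGG
GGYYYYWKK

Derivation:
After op 1 paint(3,8,B):
WWWWWWWWW
WWWWWWWWW
WWWWWWWWW
WWWWGGWWB
WWWWGGWWW
WWWWWWWWW
WWWWWWWWW
WWRRRRWKK
After op 2 paint(6,6,G):
WWWWWWWWW
WWWWWWWWW
WWWWWWWWW
WWWWGGWWB
WWWWGGWWW
WWWWWWWWW
WWWWWWGWW
WWRRRRWKK
After op 3 fill(7,2,Y) [4 cells changed]:
WWWWWWWWW
WWWWWWWWW
WWWWWWWWW
WWWWGGWWB
WWWWGGWWW
WWWWWWWWW
WWWWWWGWW
WWYYYYWKK
After op 4 paint(2,4,B):
WWWWWWWWW
WWWWWWWWW
WWWWBWWWW
WWWWGGWWB
WWWWGGWWW
WWWWWWWWW
WWWWWWGWW
WWYYYYWKK
After op 5 fill(2,5,G) [58 cells changed]:
GGGGGGGGG
GGGGGGGGG
GGGGBGGGG
GGGGGGGGB
GGGGGGGGG
GGGGGGGGG
GGGGGGGGG
GGYYYYWKK
After op 6 paint(1,5,B):
GGGGGGGGG
GGGGGBGGG
GGGGBGGGG
GGGGGGGGB
GGGGGGGGG
GGGGGGGGG
GGGGGGGGG
GGYYYYWKK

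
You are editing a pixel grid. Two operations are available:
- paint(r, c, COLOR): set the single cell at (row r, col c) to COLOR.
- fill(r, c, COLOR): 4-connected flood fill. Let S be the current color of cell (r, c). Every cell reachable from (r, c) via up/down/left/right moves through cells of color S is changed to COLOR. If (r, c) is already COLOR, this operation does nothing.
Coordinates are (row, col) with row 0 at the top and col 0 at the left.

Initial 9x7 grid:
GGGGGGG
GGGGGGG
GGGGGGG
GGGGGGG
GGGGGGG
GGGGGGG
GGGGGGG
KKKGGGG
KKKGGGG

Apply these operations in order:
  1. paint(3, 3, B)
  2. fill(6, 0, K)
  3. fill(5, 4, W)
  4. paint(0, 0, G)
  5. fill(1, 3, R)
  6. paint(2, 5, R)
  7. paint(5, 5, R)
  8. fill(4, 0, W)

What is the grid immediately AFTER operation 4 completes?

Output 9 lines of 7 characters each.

After op 1 paint(3,3,B):
GGGGGGG
GGGGGGG
GGGGGGG
GGGBGGG
GGGGGGG
GGGGGGG
GGGGGGG
KKKGGGG
KKKGGGG
After op 2 fill(6,0,K) [56 cells changed]:
KKKKKKK
KKKKKKK
KKKKKKK
KKKBKKK
KKKKKKK
KKKKKKK
KKKKKKK
KKKKKKK
KKKKKKK
After op 3 fill(5,4,W) [62 cells changed]:
WWWWWWW
WWWWWWW
WWWWWWW
WWWBWWW
WWWWWWW
WWWWWWW
WWWWWWW
WWWWWWW
WWWWWWW
After op 4 paint(0,0,G):
GWWWWWW
WWWWWWW
WWWWWWW
WWWBWWW
WWWWWWW
WWWWWWW
WWWWWWW
WWWWWWW
WWWWWWW

Answer: GWWWWWW
WWWWWWW
WWWWWWW
WWWBWWW
WWWWWWW
WWWWWWW
WWWWWWW
WWWWWWW
WWWWWWW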